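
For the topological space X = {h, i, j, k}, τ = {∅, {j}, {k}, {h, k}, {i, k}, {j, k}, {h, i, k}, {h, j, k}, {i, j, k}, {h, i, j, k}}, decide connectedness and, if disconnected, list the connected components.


(X, τ) is disconnected; components = [{j}, {h, i, k}].

Find clopen sets (U ∈ τ with X ∖ U ∈ τ):
  U = ∅, X ∖ U = {h, i, j, k} — both open, so U is clopen.
  U = {j}, X ∖ U = {h, i, k} — both open, so U is clopen.
  U = {h, i, k}, X ∖ U = {j} — both open, so U is clopen.
  U = {h, i, j, k}, X ∖ U = ∅ — both open, so U is clopen.
Nontrivial clopen(s) exist: e.g. {h, i, k}. So (X, τ) is disconnected.
Compute connected components by grouping points that agree on all clopens:
  component: {j}
  component: {h, i, k}


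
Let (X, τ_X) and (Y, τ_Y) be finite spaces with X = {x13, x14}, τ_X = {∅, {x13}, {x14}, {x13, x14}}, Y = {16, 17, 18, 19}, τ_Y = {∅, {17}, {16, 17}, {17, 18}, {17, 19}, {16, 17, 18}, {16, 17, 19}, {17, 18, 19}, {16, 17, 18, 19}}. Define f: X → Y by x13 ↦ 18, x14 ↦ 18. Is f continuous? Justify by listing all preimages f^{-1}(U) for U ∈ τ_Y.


f IS continuous.

Compute f^{-1}(U) for each U ∈ τ_Y:
  U = ∅: f^{-1}(U) = ∅ ∈ τ_X ✓.
  U = {17}: f^{-1}(U) = ∅ ∈ τ_X ✓.
  U = {16, 17}: f^{-1}(U) = ∅ ∈ τ_X ✓.
  U = {17, 18}: f^{-1}(U) = {x13, x14} ∈ τ_X ✓.
  U = {17, 19}: f^{-1}(U) = ∅ ∈ τ_X ✓.
  U = {16, 17, 18}: f^{-1}(U) = {x13, x14} ∈ τ_X ✓.
  U = {16, 17, 19}: f^{-1}(U) = ∅ ∈ τ_X ✓.
  U = {17, 18, 19}: f^{-1}(U) = {x13, x14} ∈ τ_X ✓.
  U = {16, 17, 18, 19}: f^{-1}(U) = {x13, x14} ∈ τ_X ✓.
Every preimage lies in τ_X, so f IS continuous.


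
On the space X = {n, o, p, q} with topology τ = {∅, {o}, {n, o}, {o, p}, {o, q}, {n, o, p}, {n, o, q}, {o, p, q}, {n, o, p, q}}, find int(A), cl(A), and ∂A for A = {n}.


int(A) = ∅, cl(A) = {n}, ∂A = {n}.

Closed sets in (X, τ) are complements of opens:
  closed(X, τ) = {∅, {n}, {p}, {q}, {n, p}, {n, q}, {p, q}, {n, p, q}, {n, o, p, q}}.
int(A) = ⋃ {U ∈ τ : U ⊆ A}. Opens contained in A: ∅.
Taking the union of these: int(A) = ∅.
cl(A) = ⋂ {C closed : A ⊆ C}. Closed sets containing A: {n}, {n, p}, {n, q}, {n, p, q}, {n, o, p, q}.
Intersecting these: cl(A) = {n}.
∂A = cl(A) ∖ int(A) = {n} ∖ ∅ = {n}.


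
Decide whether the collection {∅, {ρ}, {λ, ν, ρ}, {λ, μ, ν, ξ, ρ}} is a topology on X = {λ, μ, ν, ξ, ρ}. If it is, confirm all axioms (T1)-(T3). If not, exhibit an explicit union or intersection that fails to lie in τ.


τ IS a topology on X.

Axiom (T1): ∅ ∈ τ? Yes; X ∈ τ? Yes.
Axiom (T2/T3): check pairwise unions and intersections of members of τ.
All pairwise intersections and unions checked — each lies in τ. Therefore τ satisfies (T1), (T2), (T3): it IS a topology on X.


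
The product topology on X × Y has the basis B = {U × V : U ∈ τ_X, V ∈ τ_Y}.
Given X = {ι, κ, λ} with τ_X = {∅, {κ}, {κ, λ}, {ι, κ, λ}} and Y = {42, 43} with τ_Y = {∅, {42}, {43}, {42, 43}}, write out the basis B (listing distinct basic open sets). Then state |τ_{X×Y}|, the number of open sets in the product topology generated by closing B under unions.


Basis B = {∅ × ∅, {κ} × {42}, {κ} × {43}, {κ} × {42, 43}, {κ, λ} × {42}, {κ, λ} × {43}, {ι, κ, λ} × {42}, {ι, κ, λ} × {43}, {κ, λ} × {42, 43}, {ι, κ, λ} × {42, 43}}; |τ_{X×Y}| = 16.

Enumerate products U × V with U ∈ τ_X, V ∈ τ_Y (deduplicated):
  ∅ × ∅ = {} (∅)
  {κ} × {42} = {(κ,42)}
  {κ} × {43} = {(κ,43)}
  {κ} × {42, 43} = {(κ,42), (κ,43)}
  {κ, λ} × {42} = {(κ,42), (λ,42)}
  {κ, λ} × {43} = {(κ,43), (λ,43)}
  {ι, κ, λ} × {42} = {(ι,42), (κ,42), (λ,42)}
  {ι, κ, λ} × {43} = {(ι,43), (κ,43), (λ,43)}
  {κ, λ} × {42, 43} = {(κ,42), (κ,43), (λ,42), (λ,43)}
  {ι, κ, λ} × {42, 43} = {(ι,42), (ι,43), (κ,42), (κ,43), (λ,42), (λ,43)}
These 10 distinct sets form the basis B.
Close under arbitrary unions to get τ_{X×Y}; counting gives |τ_{X×Y}| = 16.


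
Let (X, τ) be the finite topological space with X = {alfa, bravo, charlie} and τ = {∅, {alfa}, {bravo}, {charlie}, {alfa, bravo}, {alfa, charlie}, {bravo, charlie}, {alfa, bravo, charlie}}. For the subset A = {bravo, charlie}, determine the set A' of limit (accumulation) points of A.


A' = ∅

For each x ∈ X, list the open sets U ∈ τ with x ∈ U, then check whether U ∩ (A ∖ {x}) ≠ ∅ for every such U.
  x = alfa: open {alfa} ∋ x has {alfa} ∩ (A ∖ {alfa}) = ∅, so x is NOT a limit point.
  x = bravo: open {bravo} ∋ x has {bravo} ∩ (A ∖ {bravo}) = ∅, so x is NOT a limit point.
  x = charlie: open {charlie} ∋ x has {charlie} ∩ (A ∖ {charlie}) = ∅, so x is NOT a limit point.
Collecting: A' = ∅.


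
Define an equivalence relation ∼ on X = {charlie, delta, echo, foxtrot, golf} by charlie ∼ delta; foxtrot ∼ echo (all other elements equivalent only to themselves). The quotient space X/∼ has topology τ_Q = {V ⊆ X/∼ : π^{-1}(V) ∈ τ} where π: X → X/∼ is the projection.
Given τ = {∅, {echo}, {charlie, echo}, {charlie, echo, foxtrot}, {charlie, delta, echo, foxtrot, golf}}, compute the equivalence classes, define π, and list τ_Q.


X/∼ = {[charlie=delta], [echo=foxtrot], [golf]}; |τ_Q| = 2.

Equivalence classes: [charlie=delta], [echo=foxtrot], [golf].
Quotient map π: X → X/∼ sends charlie ↦ [charlie=delta], delta ↦ [charlie=delta], echo ↦ [echo=foxtrot], foxtrot ↦ [echo=foxtrot], golf ↦ [golf].
For each subset V ⊆ X/∼, compute π^{-1}(V) ⊆ X and check whether π^{-1}(V) ∈ τ. V is open in τ_Q iff π^{-1}(V) ∈ τ.
  V = {}: π^{-1}(V) = ∅ ∈ τ ✓.
  V = {[charlie=delta]}: π^{-1}(V) = {charlie, delta} ∉ τ ✗.
  V = {[echo=foxtrot]}: π^{-1}(V) = {echo, foxtrot} ∉ τ ✗.
  V = {[charlie=delta], [echo=foxtrot]}: π^{-1}(V) = {charlie, delta, echo, foxtrot} ∉ τ ✗.
  V = {[golf]}: π^{-1}(V) = {golf} ∉ τ ✗.
  V = {[charlie=delta], [golf]}: π^{-1}(V) = {charlie, delta, golf} ∉ τ ✗.
  V = {[echo=foxtrot], [golf]}: π^{-1}(V) = {echo, foxtrot, golf} ∉ τ ✗.
  V = {[charlie=delta], [echo=foxtrot], [golf]}: π^{-1}(V) = {charlie, delta, echo, foxtrot, golf} ∈ τ ✓.
Open sets in the quotient: τ_Q = {{}, {[charlie=delta], [echo=foxtrot], [golf]}} (2 elements).


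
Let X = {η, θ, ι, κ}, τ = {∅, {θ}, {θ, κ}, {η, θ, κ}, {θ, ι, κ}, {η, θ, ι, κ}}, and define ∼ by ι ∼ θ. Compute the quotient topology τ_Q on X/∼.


X/∼ = {[η], [θ=ι], [κ]}; |τ_Q| = 3.

Equivalence classes: [η], [θ=ι], [κ].
Quotient map π: X → X/∼ sends η ↦ [η], θ ↦ [θ=ι], ι ↦ [θ=ι], κ ↦ [κ].
For each subset V ⊆ X/∼, compute π^{-1}(V) ⊆ X and check whether π^{-1}(V) ∈ τ. V is open in τ_Q iff π^{-1}(V) ∈ τ.
  V = {}: π^{-1}(V) = ∅ ∈ τ ✓.
  V = {[η]}: π^{-1}(V) = {η} ∉ τ ✗.
  V = {[θ=ι]}: π^{-1}(V) = {θ, ι} ∉ τ ✗.
  V = {[η], [θ=ι]}: π^{-1}(V) = {η, θ, ι} ∉ τ ✗.
  V = {[κ]}: π^{-1}(V) = {κ} ∉ τ ✗.
  V = {[η], [κ]}: π^{-1}(V) = {η, κ} ∉ τ ✗.
  V = {[θ=ι], [κ]}: π^{-1}(V) = {θ, ι, κ} ∈ τ ✓.
  V = {[η], [θ=ι], [κ]}: π^{-1}(V) = {η, θ, ι, κ} ∈ τ ✓.
Open sets in the quotient: τ_Q = {{}, {[θ=ι], [κ]}, {[η], [θ=ι], [κ]}} (3 elements).


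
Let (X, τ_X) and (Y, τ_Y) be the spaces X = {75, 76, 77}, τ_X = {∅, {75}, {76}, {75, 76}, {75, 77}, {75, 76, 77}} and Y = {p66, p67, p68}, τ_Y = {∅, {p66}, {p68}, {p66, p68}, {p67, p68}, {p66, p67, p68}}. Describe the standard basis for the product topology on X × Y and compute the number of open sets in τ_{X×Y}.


Basis B = {∅ × ∅, {75} × {p66}, {75} × {p68}, {76} × {p66}, {76} × {p68}, {75} × {p66, p68}, {75, 76} × {p66}, {75, 77} × {p66}, {75} × {p67, p68}, {75, 76} × {p68}, {75, 77} × {p68}, {76} × {p66, p68}, {76} × {p67, p68}, {75} × {p66, p67, p68}, {75, 76, 77} × {p66}, {75, 76, 77} × {p68}, {76} × {p66, p67, p68}, {75, 76} × {p66, p68}, {75, 77} × {p66, p68}, {75, 76} × {p67, p68}, {75, 77} × {p67, p68}, {75, 76} × {p66, p67, p68}, {75, 77} × {p66, p67, p68}, {75, 76, 77} × {p66, p68}, {75, 76, 77} × {p67, p68}, {75, 76, 77} × {p66, p67, p68}}; |τ_{X×Y}| = 108.

Enumerate products U × V with U ∈ τ_X, V ∈ τ_Y (deduplicated):
  ∅ × ∅ = {} (∅)
  {75} × {p66} = {(75,p66)}
  {75} × {p68} = {(75,p68)}
  {76} × {p66} = {(76,p66)}
  {76} × {p68} = {(76,p68)}
  {75} × {p66, p68} = {(75,p66), (75,p68)}
  {75, 76} × {p66} = {(75,p66), (76,p66)}
  {75, 77} × {p66} = {(75,p66), (77,p66)}
  {75} × {p67, p68} = {(75,p67), (75,p68)}
  {75, 76} × {p68} = {(75,p68), (76,p68)}
  {75, 77} × {p68} = {(75,p68), (77,p68)}
  {76} × {p66, p68} = {(76,p66), (76,p68)}
  {76} × {p67, p68} = {(76,p67), (76,p68)}
  {75} × {p66, p67, p68} = {(75,p66), (75,p67), (75,p68)}
  {75, 76, 77} × {p66} = {(75,p66), (76,p66), (77,p66)}
  {75, 76, 77} × {p68} = {(75,p68), (76,p68), (77,p68)}
  {76} × {p66, p67, p68} = {(76,p66), (76,p67), (76,p68)}
  {75, 76} × {p66, p68} = {(75,p66), (75,p68), (76,p66), (76,p68)}
  {75, 77} × {p66, p68} = {(75,p66), (75,p68), (77,p66), (77,p68)}
  {75, 76} × {p67, p68} = {(75,p67), (75,p68), (76,p67), (76,p68)}
  {75, 77} × {p67, p68} = {(75,p67), (75,p68), (77,p67), (77,p68)}
  {75, 76} × {p66, p67, p68} = {(75,p66), (75,p67), (75,p68), (76,p66), (76,p67), (76,p68)}
  {75, 77} × {p66, p67, p68} = {(75,p66), (75,p67), (75,p68), (77,p66), (77,p67), (77,p68)}
  {75, 76, 77} × {p66, p68} = {(75,p66), (75,p68), (76,p66), (76,p68), (77,p66), (77,p68)}
  {75, 76, 77} × {p67, p68} = {(75,p67), (75,p68), (76,p67), (76,p68), (77,p67), (77,p68)}
  {75, 76, 77} × {p66, p67, p68} = {(75,p66), (75,p67), (75,p68), (76,p66), (76,p67), (76,p68), (77,p66), (77,p67), (77,p68)}
These 26 distinct sets form the basis B.
Close under arbitrary unions to get τ_{X×Y}; counting gives |τ_{X×Y}| = 108.


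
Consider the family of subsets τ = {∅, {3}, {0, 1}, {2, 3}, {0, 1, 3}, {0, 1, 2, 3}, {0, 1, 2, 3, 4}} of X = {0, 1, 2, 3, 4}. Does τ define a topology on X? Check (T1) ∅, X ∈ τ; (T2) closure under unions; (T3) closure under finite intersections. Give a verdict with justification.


τ IS a topology on X.

Axiom (T1): ∅ ∈ τ? Yes; X ∈ τ? Yes.
Axiom (T2/T3): check pairwise unions and intersections of members of τ.
All pairwise intersections and unions checked — each lies in τ. Therefore τ satisfies (T1), (T2), (T3): it IS a topology on X.


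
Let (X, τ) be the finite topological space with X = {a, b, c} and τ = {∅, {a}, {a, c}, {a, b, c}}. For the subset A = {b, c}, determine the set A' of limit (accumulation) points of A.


A' = {b}

For each x ∈ X, list the open sets U ∈ τ with x ∈ U, then check whether U ∩ (A ∖ {x}) ≠ ∅ for every such U.
  x = a: open {a} ∋ x has {a} ∩ (A ∖ {a}) = ∅, so x is NOT a limit point.
  x = b: opens ∋ x are {a, b, c}; each meets A ∖ {b}, so x IS a limit point.
  x = c: open {a, c} ∋ x has {a, c} ∩ (A ∖ {c}) = ∅, so x is NOT a limit point.
Collecting: A' = {b}.


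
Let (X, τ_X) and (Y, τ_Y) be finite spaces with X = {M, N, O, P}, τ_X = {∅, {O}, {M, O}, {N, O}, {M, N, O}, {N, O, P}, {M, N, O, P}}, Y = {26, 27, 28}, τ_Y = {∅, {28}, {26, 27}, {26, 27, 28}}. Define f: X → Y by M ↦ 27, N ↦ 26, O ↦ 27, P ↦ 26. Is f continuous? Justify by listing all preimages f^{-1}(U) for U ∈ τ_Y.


f IS continuous.

Compute f^{-1}(U) for each U ∈ τ_Y:
  U = ∅: f^{-1}(U) = ∅ ∈ τ_X ✓.
  U = {28}: f^{-1}(U) = ∅ ∈ τ_X ✓.
  U = {26, 27}: f^{-1}(U) = {M, N, O, P} ∈ τ_X ✓.
  U = {26, 27, 28}: f^{-1}(U) = {M, N, O, P} ∈ τ_X ✓.
Every preimage lies in τ_X, so f IS continuous.


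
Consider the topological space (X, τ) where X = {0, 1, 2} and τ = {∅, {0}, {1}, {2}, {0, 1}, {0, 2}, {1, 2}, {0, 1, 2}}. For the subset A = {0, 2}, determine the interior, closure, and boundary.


int(A) = {0, 2}, cl(A) = {0, 2}, ∂A = ∅.

Closed sets in (X, τ) are complements of opens:
  closed(X, τ) = {∅, {0}, {1}, {2}, {0, 1}, {0, 2}, {1, 2}, {0, 1, 2}}.
int(A) = ⋃ {U ∈ τ : U ⊆ A}. Opens contained in A: ∅, {0}, {2}, {0, 2}.
Taking the union of these: int(A) = {0, 2}.
cl(A) = ⋂ {C closed : A ⊆ C}. Closed sets containing A: {0, 2}, {0, 1, 2}.
Intersecting these: cl(A) = {0, 2}.
∂A = cl(A) ∖ int(A) = {0, 2} ∖ {0, 2} = ∅.


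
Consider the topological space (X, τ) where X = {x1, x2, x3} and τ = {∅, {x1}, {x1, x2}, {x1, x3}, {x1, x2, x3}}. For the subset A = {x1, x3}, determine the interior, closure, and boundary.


int(A) = {x1, x3}, cl(A) = {x1, x2, x3}, ∂A = {x2}.

Closed sets in (X, τ) are complements of opens:
  closed(X, τ) = {∅, {x2}, {x3}, {x2, x3}, {x1, x2, x3}}.
int(A) = ⋃ {U ∈ τ : U ⊆ A}. Opens contained in A: ∅, {x1}, {x1, x3}.
Taking the union of these: int(A) = {x1, x3}.
cl(A) = ⋂ {C closed : A ⊆ C}. Closed sets containing A: {x1, x2, x3}.
Intersecting these: cl(A) = {x1, x2, x3}.
∂A = cl(A) ∖ int(A) = {x1, x2, x3} ∖ {x1, x3} = {x2}.


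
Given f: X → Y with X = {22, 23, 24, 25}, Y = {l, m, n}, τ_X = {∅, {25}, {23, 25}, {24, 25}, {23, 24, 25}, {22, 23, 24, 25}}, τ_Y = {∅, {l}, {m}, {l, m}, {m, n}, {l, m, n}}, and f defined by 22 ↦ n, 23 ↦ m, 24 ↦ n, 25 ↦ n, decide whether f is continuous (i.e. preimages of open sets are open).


f is NOT continuous.

Compute f^{-1}(U) for each U ∈ τ_Y:
  U = ∅: f^{-1}(U) = ∅ ∈ τ_X ✓.
  U = {l}: f^{-1}(U) = ∅ ∈ τ_X ✓.
  U = {m}: f^{-1}(U) = {23} ∉ τ_X ✗.
  U = {l, m}: f^{-1}(U) = {23} ∉ τ_X ✗.
  U = {m, n}: f^{-1}(U) = {22, 23, 24, 25} ∈ τ_X ✓.
  U = {l, m, n}: f^{-1}(U) = {22, 23, 24, 25} ∈ τ_X ✓.
Found U = {m} with f^{-1}(U) = {23} not in τ_X. Therefore f is NOT continuous.


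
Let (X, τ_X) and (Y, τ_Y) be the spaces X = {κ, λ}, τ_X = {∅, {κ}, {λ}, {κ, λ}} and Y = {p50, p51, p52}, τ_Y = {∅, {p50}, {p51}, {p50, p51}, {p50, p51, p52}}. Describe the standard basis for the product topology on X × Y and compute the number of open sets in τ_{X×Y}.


Basis B = {∅ × ∅, {κ} × {p50}, {κ} × {p51}, {λ} × {p50}, {λ} × {p51}, {κ} × {p50, p51}, {κ, λ} × {p50}, {κ, λ} × {p51}, {λ} × {p50, p51}, {κ} × {p50, p51, p52}, {λ} × {p50, p51, p52}, {κ, λ} × {p50, p51}, {κ, λ} × {p50, p51, p52}}; |τ_{X×Y}| = 25.

Enumerate products U × V with U ∈ τ_X, V ∈ τ_Y (deduplicated):
  ∅ × ∅ = {} (∅)
  {κ} × {p50} = {(κ,p50)}
  {κ} × {p51} = {(κ,p51)}
  {λ} × {p50} = {(λ,p50)}
  {λ} × {p51} = {(λ,p51)}
  {κ} × {p50, p51} = {(κ,p50), (κ,p51)}
  {κ, λ} × {p50} = {(κ,p50), (λ,p50)}
  {κ, λ} × {p51} = {(κ,p51), (λ,p51)}
  {λ} × {p50, p51} = {(λ,p50), (λ,p51)}
  {κ} × {p50, p51, p52} = {(κ,p50), (κ,p51), (κ,p52)}
  {λ} × {p50, p51, p52} = {(λ,p50), (λ,p51), (λ,p52)}
  {κ, λ} × {p50, p51} = {(κ,p50), (κ,p51), (λ,p50), (λ,p51)}
  {κ, λ} × {p50, p51, p52} = {(κ,p50), (κ,p51), (κ,p52), (λ,p50), (λ,p51), (λ,p52)}
These 13 distinct sets form the basis B.
Close under arbitrary unions to get τ_{X×Y}; counting gives |τ_{X×Y}| = 25.


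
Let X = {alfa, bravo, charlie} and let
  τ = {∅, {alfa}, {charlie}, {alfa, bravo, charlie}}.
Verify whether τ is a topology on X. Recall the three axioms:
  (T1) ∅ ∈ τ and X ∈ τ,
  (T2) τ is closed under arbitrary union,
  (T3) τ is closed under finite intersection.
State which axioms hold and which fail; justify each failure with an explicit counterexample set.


τ is NOT a topology on X.

Axiom (T1): ∅ ∈ τ? Yes; X ∈ τ? Yes.
Axiom (T2/T3): check pairwise unions and intersections of members of τ.
Counterexample for (T2): {alfa} ∪ {charlie} = {alfa, charlie} ∉ τ. Therefore τ is NOT a topology.


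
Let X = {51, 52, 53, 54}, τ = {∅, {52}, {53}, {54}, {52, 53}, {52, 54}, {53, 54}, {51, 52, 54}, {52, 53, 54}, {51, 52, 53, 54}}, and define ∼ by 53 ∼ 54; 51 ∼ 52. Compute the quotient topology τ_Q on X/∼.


X/∼ = {[51=52], [53=54]}; |τ_Q| = 3.

Equivalence classes: [51=52], [53=54].
Quotient map π: X → X/∼ sends 51 ↦ [51=52], 52 ↦ [51=52], 53 ↦ [53=54], 54 ↦ [53=54].
For each subset V ⊆ X/∼, compute π^{-1}(V) ⊆ X and check whether π^{-1}(V) ∈ τ. V is open in τ_Q iff π^{-1}(V) ∈ τ.
  V = {}: π^{-1}(V) = ∅ ∈ τ ✓.
  V = {[51=52]}: π^{-1}(V) = {51, 52} ∉ τ ✗.
  V = {[53=54]}: π^{-1}(V) = {53, 54} ∈ τ ✓.
  V = {[51=52], [53=54]}: π^{-1}(V) = {51, 52, 53, 54} ∈ τ ✓.
Open sets in the quotient: τ_Q = {{}, {[53=54]}, {[51=52], [53=54]}} (3 elements).


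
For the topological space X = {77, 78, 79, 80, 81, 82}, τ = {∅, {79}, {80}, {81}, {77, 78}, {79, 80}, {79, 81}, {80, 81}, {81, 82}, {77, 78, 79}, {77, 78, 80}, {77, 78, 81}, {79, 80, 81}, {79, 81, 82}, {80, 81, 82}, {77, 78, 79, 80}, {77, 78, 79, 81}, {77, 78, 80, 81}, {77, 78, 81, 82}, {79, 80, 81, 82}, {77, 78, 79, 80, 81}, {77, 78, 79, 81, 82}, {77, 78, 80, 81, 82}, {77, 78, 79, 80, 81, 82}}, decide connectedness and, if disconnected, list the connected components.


(X, τ) is disconnected; components = [{79}, {80}, {77, 78}, {81, 82}].

Find clopen sets (U ∈ τ with X ∖ U ∈ τ):
  U = ∅, X ∖ U = {77, 78, 79, 80, 81, 82} — both open, so U is clopen.
  U = {79}, X ∖ U = {77, 78, 80, 81, 82} — both open, so U is clopen.
  U = {80}, X ∖ U = {77, 78, 79, 81, 82} — both open, so U is clopen.
  U = {77, 78}, X ∖ U = {79, 80, 81, 82} — both open, so U is clopen.
  U = {79, 80}, X ∖ U = {77, 78, 81, 82} — both open, so U is clopen.
  U = {81, 82}, X ∖ U = {77, 78, 79, 80} — both open, so U is clopen.
  U = {77, 78, 79}, X ∖ U = {80, 81, 82} — both open, so U is clopen.
  U = {77, 78, 80}, X ∖ U = {79, 81, 82} — both open, so U is clopen.
  U = {79, 81, 82}, X ∖ U = {77, 78, 80} — both open, so U is clopen.
  U = {80, 81, 82}, X ∖ U = {77, 78, 79} — both open, so U is clopen.
  U = {77, 78, 79, 80}, X ∖ U = {81, 82} — both open, so U is clopen.
  U = {77, 78, 81, 82}, X ∖ U = {79, 80} — both open, so U is clopen.
  U = {79, 80, 81, 82}, X ∖ U = {77, 78} — both open, so U is clopen.
  U = {77, 78, 79, 81, 82}, X ∖ U = {80} — both open, so U is clopen.
  U = {77, 78, 80, 81, 82}, X ∖ U = {79} — both open, so U is clopen.
  U = {77, 78, 79, 80, 81, 82}, X ∖ U = ∅ — both open, so U is clopen.
Nontrivial clopen(s) exist: e.g. {77, 78, 79, 80}. So (X, τ) is disconnected.
Compute connected components by grouping points that agree on all clopens:
  component: {79}
  component: {80}
  component: {77, 78}
  component: {81, 82}


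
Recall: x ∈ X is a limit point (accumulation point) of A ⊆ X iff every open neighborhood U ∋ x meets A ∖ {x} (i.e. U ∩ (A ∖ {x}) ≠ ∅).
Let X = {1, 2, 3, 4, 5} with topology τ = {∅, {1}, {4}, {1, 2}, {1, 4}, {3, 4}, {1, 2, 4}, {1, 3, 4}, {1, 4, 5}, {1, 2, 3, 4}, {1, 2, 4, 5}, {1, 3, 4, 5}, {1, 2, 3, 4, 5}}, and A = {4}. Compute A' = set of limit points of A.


A' = {3, 5}

For each x ∈ X, list the open sets U ∈ τ with x ∈ U, then check whether U ∩ (A ∖ {x}) ≠ ∅ for every such U.
  x = 1: open {1} ∋ x has {1} ∩ (A ∖ {1}) = ∅, so x is NOT a limit point.
  x = 2: open {1, 2} ∋ x has {1, 2} ∩ (A ∖ {2}) = ∅, so x is NOT a limit point.
  x = 3: opens ∋ x are {3, 4}, {1, 3, 4}, {1, 2, 3, 4}, {1, 3, 4, 5}, {1, 2, 3, 4, 5}; each meets A ∖ {3}, so x IS a limit point.
  x = 4: open {4} ∋ x has {4} ∩ (A ∖ {4}) = ∅, so x is NOT a limit point.
  x = 5: opens ∋ x are {1, 4, 5}, {1, 2, 4, 5}, {1, 3, 4, 5}, {1, 2, 3, 4, 5}; each meets A ∖ {5}, so x IS a limit point.
Collecting: A' = {3, 5}.


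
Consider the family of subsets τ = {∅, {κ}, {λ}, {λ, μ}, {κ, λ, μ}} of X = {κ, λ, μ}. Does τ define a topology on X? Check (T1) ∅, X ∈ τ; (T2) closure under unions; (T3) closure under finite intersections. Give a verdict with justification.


τ is NOT a topology on X.

Axiom (T1): ∅ ∈ τ? Yes; X ∈ τ? Yes.
Axiom (T2/T3): check pairwise unions and intersections of members of τ.
Counterexample for (T2): {κ} ∪ {λ} = {κ, λ} ∉ τ. Therefore τ is NOT a topology.


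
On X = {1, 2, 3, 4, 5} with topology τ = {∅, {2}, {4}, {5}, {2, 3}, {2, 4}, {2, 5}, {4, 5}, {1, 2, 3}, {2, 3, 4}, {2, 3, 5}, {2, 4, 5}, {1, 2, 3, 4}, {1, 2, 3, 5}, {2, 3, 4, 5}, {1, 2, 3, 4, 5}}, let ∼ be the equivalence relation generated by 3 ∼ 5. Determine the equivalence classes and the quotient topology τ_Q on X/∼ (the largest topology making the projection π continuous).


X/∼ = {[1], [2], [3=5], [4]}; |τ_Q| = 8.

Equivalence classes: [1], [2], [3=5], [4].
Quotient map π: X → X/∼ sends 1 ↦ [1], 2 ↦ [2], 3 ↦ [3=5], 4 ↦ [4], 5 ↦ [3=5].
For each subset V ⊆ X/∼, compute π^{-1}(V) ⊆ X and check whether π^{-1}(V) ∈ τ. V is open in τ_Q iff π^{-1}(V) ∈ τ.
  V = {}: π^{-1}(V) = ∅ ∈ τ ✓.
  V = {[1]}: π^{-1}(V) = {1} ∉ τ ✗.
  V = {[2]}: π^{-1}(V) = {2} ∈ τ ✓.
  V = {[1], [2]}: π^{-1}(V) = {1, 2} ∉ τ ✗.
  V = {[3=5]}: π^{-1}(V) = {3, 5} ∉ τ ✗.
  V = {[1], [3=5]}: π^{-1}(V) = {1, 3, 5} ∉ τ ✗.
  V = {[2], [3=5]}: π^{-1}(V) = {2, 3, 5} ∈ τ ✓.
  V = {[1], [2], [3=5]}: π^{-1}(V) = {1, 2, 3, 5} ∈ τ ✓.
  V = {[4]}: π^{-1}(V) = {4} ∈ τ ✓.
  V = {[1], [4]}: π^{-1}(V) = {1, 4} ∉ τ ✗.
  V = {[2], [4]}: π^{-1}(V) = {2, 4} ∈ τ ✓.
  V = {[1], [2], [4]}: π^{-1}(V) = {1, 2, 4} ∉ τ ✗.
  V = {[3=5], [4]}: π^{-1}(V) = {3, 4, 5} ∉ τ ✗.
  V = {[1], [3=5], [4]}: π^{-1}(V) = {1, 3, 4, 5} ∉ τ ✗.
  V = {[2], [3=5], [4]}: π^{-1}(V) = {2, 3, 4, 5} ∈ τ ✓.
  V = {[1], [2], [3=5], [4]}: π^{-1}(V) = {1, 2, 3, 4, 5} ∈ τ ✓.
Open sets in the quotient: τ_Q = {{}, {[2]}, {[2], [3=5]}, {[1], [2], [3=5]}, {[4]}, {[2], [4]}, {[2], [3=5], [4]}, {[1], [2], [3=5], [4]}} (8 elements).


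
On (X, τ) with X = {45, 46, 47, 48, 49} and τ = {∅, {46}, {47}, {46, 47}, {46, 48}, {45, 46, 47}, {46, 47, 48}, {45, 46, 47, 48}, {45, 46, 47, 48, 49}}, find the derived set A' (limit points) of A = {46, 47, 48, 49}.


A' = {45, 48, 49}

For each x ∈ X, list the open sets U ∈ τ with x ∈ U, then check whether U ∩ (A ∖ {x}) ≠ ∅ for every such U.
  x = 45: opens ∋ x are {45, 46, 47}, {45, 46, 47, 48}, {45, 46, 47, 48, 49}; each meets A ∖ {45}, so x IS a limit point.
  x = 46: open {46} ∋ x has {46} ∩ (A ∖ {46}) = ∅, so x is NOT a limit point.
  x = 47: open {47} ∋ x has {47} ∩ (A ∖ {47}) = ∅, so x is NOT a limit point.
  x = 48: opens ∋ x are {46, 48}, {46, 47, 48}, {45, 46, 47, 48}, {45, 46, 47, 48, 49}; each meets A ∖ {48}, so x IS a limit point.
  x = 49: opens ∋ x are {45, 46, 47, 48, 49}; each meets A ∖ {49}, so x IS a limit point.
Collecting: A' = {45, 48, 49}.


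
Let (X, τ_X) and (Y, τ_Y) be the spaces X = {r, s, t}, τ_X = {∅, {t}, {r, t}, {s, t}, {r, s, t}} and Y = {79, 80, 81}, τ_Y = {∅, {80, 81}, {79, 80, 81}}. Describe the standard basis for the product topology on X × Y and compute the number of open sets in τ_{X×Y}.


Basis B = {∅ × ∅, {t} × {80, 81}, {t} × {79, 80, 81}, {r, t} × {80, 81}, {s, t} × {80, 81}, {r, t} × {79, 80, 81}, {r, s, t} × {80, 81}, {s, t} × {79, 80, 81}, {r, s, t} × {79, 80, 81}}; |τ_{X×Y}| = 14.

Enumerate products U × V with U ∈ τ_X, V ∈ τ_Y (deduplicated):
  ∅ × ∅ = {} (∅)
  {t} × {80, 81} = {(t,80), (t,81)}
  {t} × {79, 80, 81} = {(t,79), (t,80), (t,81)}
  {r, t} × {80, 81} = {(r,80), (r,81), (t,80), (t,81)}
  {s, t} × {80, 81} = {(s,80), (s,81), (t,80), (t,81)}
  {r, t} × {79, 80, 81} = {(r,79), (r,80), (r,81), (t,79), (t,80), (t,81)}
  {r, s, t} × {80, 81} = {(r,80), (r,81), (s,80), (s,81), (t,80), (t,81)}
  {s, t} × {79, 80, 81} = {(s,79), (s,80), (s,81), (t,79), (t,80), (t,81)}
  {r, s, t} × {79, 80, 81} = {(r,79), (r,80), (r,81), (s,79), (s,80), (s,81), (t,79), (t,80), (t,81)}
These 9 distinct sets form the basis B.
Close under arbitrary unions to get τ_{X×Y}; counting gives |τ_{X×Y}| = 14.


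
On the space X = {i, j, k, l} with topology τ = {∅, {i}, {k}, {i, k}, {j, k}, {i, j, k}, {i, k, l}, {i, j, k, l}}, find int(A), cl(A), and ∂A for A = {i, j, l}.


int(A) = {i}, cl(A) = {i, j, l}, ∂A = {j, l}.

Closed sets in (X, τ) are complements of opens:
  closed(X, τ) = {∅, {j}, {l}, {i, l}, {j, l}, {i, j, l}, {j, k, l}, {i, j, k, l}}.
int(A) = ⋃ {U ∈ τ : U ⊆ A}. Opens contained in A: ∅, {i}.
Taking the union of these: int(A) = {i}.
cl(A) = ⋂ {C closed : A ⊆ C}. Closed sets containing A: {i, j, l}, {i, j, k, l}.
Intersecting these: cl(A) = {i, j, l}.
∂A = cl(A) ∖ int(A) = {i, j, l} ∖ {i} = {j, l}.


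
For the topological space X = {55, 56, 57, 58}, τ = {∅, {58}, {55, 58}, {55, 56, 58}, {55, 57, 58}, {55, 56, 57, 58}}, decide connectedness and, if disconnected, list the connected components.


(X, τ) is connected.

Find clopen sets (U ∈ τ with X ∖ U ∈ τ):
  U = ∅, X ∖ U = {55, 56, 57, 58} — both open, so U is clopen.
  U = {55, 56, 57, 58}, X ∖ U = ∅ — both open, so U is clopen.
Only trivial clopens (∅ and X) exist, so (X, τ) is connected.
Compute connected components by grouping points that agree on all clopens:
  component: {55, 56, 57, 58}


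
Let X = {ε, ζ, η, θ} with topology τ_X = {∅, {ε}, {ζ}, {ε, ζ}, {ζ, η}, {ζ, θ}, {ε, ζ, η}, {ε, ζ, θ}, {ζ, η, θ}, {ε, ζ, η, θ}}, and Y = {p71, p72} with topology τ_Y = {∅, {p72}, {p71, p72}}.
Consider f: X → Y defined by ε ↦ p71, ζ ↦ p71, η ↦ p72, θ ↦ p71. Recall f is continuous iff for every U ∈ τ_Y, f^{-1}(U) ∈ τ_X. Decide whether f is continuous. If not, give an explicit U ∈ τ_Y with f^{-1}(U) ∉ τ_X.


f is NOT continuous.

Compute f^{-1}(U) for each U ∈ τ_Y:
  U = ∅: f^{-1}(U) = ∅ ∈ τ_X ✓.
  U = {p72}: f^{-1}(U) = {η} ∉ τ_X ✗.
  U = {p71, p72}: f^{-1}(U) = {ε, ζ, η, θ} ∈ τ_X ✓.
Found U = {p72} with f^{-1}(U) = {η} not in τ_X. Therefore f is NOT continuous.


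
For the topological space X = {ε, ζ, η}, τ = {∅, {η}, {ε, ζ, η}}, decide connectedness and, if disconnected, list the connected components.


(X, τ) is connected.

Find clopen sets (U ∈ τ with X ∖ U ∈ τ):
  U = ∅, X ∖ U = {ε, ζ, η} — both open, so U is clopen.
  U = {ε, ζ, η}, X ∖ U = ∅ — both open, so U is clopen.
Only trivial clopens (∅ and X) exist, so (X, τ) is connected.
Compute connected components by grouping points that agree on all clopens:
  component: {ε, ζ, η}


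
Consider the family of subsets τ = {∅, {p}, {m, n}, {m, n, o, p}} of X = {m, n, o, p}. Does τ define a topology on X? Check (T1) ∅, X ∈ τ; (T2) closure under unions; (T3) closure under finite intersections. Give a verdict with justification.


τ is NOT a topology on X.

Axiom (T1): ∅ ∈ τ? Yes; X ∈ τ? Yes.
Axiom (T2/T3): check pairwise unions and intersections of members of τ.
Counterexample for (T2): {p} ∪ {m, n} = {m, n, p} ∉ τ. Therefore τ is NOT a topology.


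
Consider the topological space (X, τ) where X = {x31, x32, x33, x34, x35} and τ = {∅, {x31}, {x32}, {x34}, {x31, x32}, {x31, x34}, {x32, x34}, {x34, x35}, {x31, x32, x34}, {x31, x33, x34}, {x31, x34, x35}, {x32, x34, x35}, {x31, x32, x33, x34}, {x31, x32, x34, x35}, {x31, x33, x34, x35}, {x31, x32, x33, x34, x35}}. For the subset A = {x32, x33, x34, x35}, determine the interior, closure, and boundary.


int(A) = {x32, x34, x35}, cl(A) = {x32, x33, x34, x35}, ∂A = {x33}.

Closed sets in (X, τ) are complements of opens:
  closed(X, τ) = {∅, {x32}, {x33}, {x35}, {x31, x33}, {x32, x33}, {x32, x35}, {x33, x35}, {x31, x32, x33}, {x31, x33, x35}, {x32, x33, x35}, {x33, x34, x35}, {x31, x32, x33, x35}, {x31, x33, x34, x35}, {x32, x33, x34, x35}, {x31, x32, x33, x34, x35}}.
int(A) = ⋃ {U ∈ τ : U ⊆ A}. Opens contained in A: ∅, {x32}, {x34}, {x32, x34}, {x34, x35}, {x32, x34, x35}.
Taking the union of these: int(A) = {x32, x34, x35}.
cl(A) = ⋂ {C closed : A ⊆ C}. Closed sets containing A: {x32, x33, x34, x35}, {x31, x32, x33, x34, x35}.
Intersecting these: cl(A) = {x32, x33, x34, x35}.
∂A = cl(A) ∖ int(A) = {x32, x33, x34, x35} ∖ {x32, x34, x35} = {x33}.


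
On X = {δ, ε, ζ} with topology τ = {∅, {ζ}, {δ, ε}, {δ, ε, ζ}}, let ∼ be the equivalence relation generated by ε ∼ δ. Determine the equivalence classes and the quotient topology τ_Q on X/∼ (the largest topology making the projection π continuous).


X/∼ = {[δ=ε], [ζ]}; |τ_Q| = 4.

Equivalence classes: [δ=ε], [ζ].
Quotient map π: X → X/∼ sends δ ↦ [δ=ε], ε ↦ [δ=ε], ζ ↦ [ζ].
For each subset V ⊆ X/∼, compute π^{-1}(V) ⊆ X and check whether π^{-1}(V) ∈ τ. V is open in τ_Q iff π^{-1}(V) ∈ τ.
  V = {}: π^{-1}(V) = ∅ ∈ τ ✓.
  V = {[δ=ε]}: π^{-1}(V) = {δ, ε} ∈ τ ✓.
  V = {[ζ]}: π^{-1}(V) = {ζ} ∈ τ ✓.
  V = {[δ=ε], [ζ]}: π^{-1}(V) = {δ, ε, ζ} ∈ τ ✓.
Open sets in the quotient: τ_Q = {{}, {[δ=ε]}, {[ζ]}, {[δ=ε], [ζ]}} (4 elements).


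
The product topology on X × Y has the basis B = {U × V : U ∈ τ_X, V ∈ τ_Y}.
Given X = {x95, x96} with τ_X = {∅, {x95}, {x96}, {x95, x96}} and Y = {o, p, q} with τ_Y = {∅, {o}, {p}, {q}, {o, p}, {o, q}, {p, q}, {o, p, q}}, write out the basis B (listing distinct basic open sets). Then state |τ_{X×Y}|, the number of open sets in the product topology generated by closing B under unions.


Basis B = {∅ × ∅, {x95} × {o}, {x95} × {p}, {x95} × {q}, {x96} × {o}, {x96} × {p}, {x96} × {q}, {x95} × {o, p}, {x95} × {o, q}, {x95, x96} × {o}, {x95} × {p, q}, {x95, x96} × {p}, {x95, x96} × {q}, {x96} × {o, p}, {x96} × {o, q}, {x96} × {p, q}, {x95} × {o, p, q}, {x96} × {o, p, q}, {x95, x96} × {o, p}, {x95, x96} × {o, q}, {x95, x96} × {p, q}, {x95, x96} × {o, p, q}}; |τ_{X×Y}| = 64.

Enumerate products U × V with U ∈ τ_X, V ∈ τ_Y (deduplicated):
  ∅ × ∅ = {} (∅)
  {x95} × {o} = {(x95,o)}
  {x95} × {p} = {(x95,p)}
  {x95} × {q} = {(x95,q)}
  {x96} × {o} = {(x96,o)}
  {x96} × {p} = {(x96,p)}
  {x96} × {q} = {(x96,q)}
  {x95} × {o, p} = {(x95,o), (x95,p)}
  {x95} × {o, q} = {(x95,o), (x95,q)}
  {x95, x96} × {o} = {(x95,o), (x96,o)}
  {x95} × {p, q} = {(x95,p), (x95,q)}
  {x95, x96} × {p} = {(x95,p), (x96,p)}
  {x95, x96} × {q} = {(x95,q), (x96,q)}
  {x96} × {o, p} = {(x96,o), (x96,p)}
  {x96} × {o, q} = {(x96,o), (x96,q)}
  {x96} × {p, q} = {(x96,p), (x96,q)}
  {x95} × {o, p, q} = {(x95,o), (x95,p), (x95,q)}
  {x96} × {o, p, q} = {(x96,o), (x96,p), (x96,q)}
  {x95, x96} × {o, p} = {(x95,o), (x95,p), (x96,o), (x96,p)}
  {x95, x96} × {o, q} = {(x95,o), (x95,q), (x96,o), (x96,q)}
  {x95, x96} × {p, q} = {(x95,p), (x95,q), (x96,p), (x96,q)}
  {x95, x96} × {o, p, q} = {(x95,o), (x95,p), (x95,q), (x96,o), (x96,p), (x96,q)}
These 22 distinct sets form the basis B.
Close under arbitrary unions to get τ_{X×Y}; counting gives |τ_{X×Y}| = 64.


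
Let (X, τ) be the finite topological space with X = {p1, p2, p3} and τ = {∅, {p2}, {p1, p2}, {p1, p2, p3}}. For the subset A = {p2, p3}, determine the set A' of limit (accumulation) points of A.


A' = {p1, p3}

For each x ∈ X, list the open sets U ∈ τ with x ∈ U, then check whether U ∩ (A ∖ {x}) ≠ ∅ for every such U.
  x = p1: opens ∋ x are {p1, p2}, {p1, p2, p3}; each meets A ∖ {p1}, so x IS a limit point.
  x = p2: open {p2} ∋ x has {p2} ∩ (A ∖ {p2}) = ∅, so x is NOT a limit point.
  x = p3: opens ∋ x are {p1, p2, p3}; each meets A ∖ {p3}, so x IS a limit point.
Collecting: A' = {p1, p3}.


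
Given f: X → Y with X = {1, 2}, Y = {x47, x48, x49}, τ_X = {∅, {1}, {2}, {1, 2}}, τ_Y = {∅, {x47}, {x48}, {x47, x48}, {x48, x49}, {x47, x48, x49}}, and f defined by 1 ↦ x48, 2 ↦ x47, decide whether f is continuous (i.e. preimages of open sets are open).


f IS continuous.

Compute f^{-1}(U) for each U ∈ τ_Y:
  U = ∅: f^{-1}(U) = ∅ ∈ τ_X ✓.
  U = {x47}: f^{-1}(U) = {2} ∈ τ_X ✓.
  U = {x48}: f^{-1}(U) = {1} ∈ τ_X ✓.
  U = {x47, x48}: f^{-1}(U) = {1, 2} ∈ τ_X ✓.
  U = {x48, x49}: f^{-1}(U) = {1} ∈ τ_X ✓.
  U = {x47, x48, x49}: f^{-1}(U) = {1, 2} ∈ τ_X ✓.
Every preimage lies in τ_X, so f IS continuous.


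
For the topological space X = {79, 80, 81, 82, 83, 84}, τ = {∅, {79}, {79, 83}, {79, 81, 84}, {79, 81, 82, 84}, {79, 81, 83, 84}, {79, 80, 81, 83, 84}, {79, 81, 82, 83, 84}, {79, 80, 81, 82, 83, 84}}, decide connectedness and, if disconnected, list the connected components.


(X, τ) is connected.

Find clopen sets (U ∈ τ with X ∖ U ∈ τ):
  U = ∅, X ∖ U = {79, 80, 81, 82, 83, 84} — both open, so U is clopen.
  U = {79, 80, 81, 82, 83, 84}, X ∖ U = ∅ — both open, so U is clopen.
Only trivial clopens (∅ and X) exist, so (X, τ) is connected.
Compute connected components by grouping points that agree on all clopens:
  component: {79, 80, 81, 82, 83, 84}


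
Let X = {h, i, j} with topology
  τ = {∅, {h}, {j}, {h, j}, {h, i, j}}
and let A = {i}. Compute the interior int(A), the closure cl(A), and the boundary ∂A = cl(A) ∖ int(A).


int(A) = ∅, cl(A) = {i}, ∂A = {i}.

Closed sets in (X, τ) are complements of opens:
  closed(X, τ) = {∅, {i}, {h, i}, {i, j}, {h, i, j}}.
int(A) = ⋃ {U ∈ τ : U ⊆ A}. Opens contained in A: ∅.
Taking the union of these: int(A) = ∅.
cl(A) = ⋂ {C closed : A ⊆ C}. Closed sets containing A: {i}, {h, i}, {i, j}, {h, i, j}.
Intersecting these: cl(A) = {i}.
∂A = cl(A) ∖ int(A) = {i} ∖ ∅ = {i}.


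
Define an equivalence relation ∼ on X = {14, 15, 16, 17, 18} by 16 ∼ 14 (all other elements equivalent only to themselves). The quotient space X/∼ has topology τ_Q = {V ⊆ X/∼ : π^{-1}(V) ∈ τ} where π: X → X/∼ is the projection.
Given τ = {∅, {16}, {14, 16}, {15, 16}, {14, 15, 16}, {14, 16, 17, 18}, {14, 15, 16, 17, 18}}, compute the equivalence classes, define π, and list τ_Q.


X/∼ = {[14=16], [15], [17], [18]}; |τ_Q| = 5.

Equivalence classes: [14=16], [15], [17], [18].
Quotient map π: X → X/∼ sends 14 ↦ [14=16], 15 ↦ [15], 16 ↦ [14=16], 17 ↦ [17], 18 ↦ [18].
For each subset V ⊆ X/∼, compute π^{-1}(V) ⊆ X and check whether π^{-1}(V) ∈ τ. V is open in τ_Q iff π^{-1}(V) ∈ τ.
  V = {}: π^{-1}(V) = ∅ ∈ τ ✓.
  V = {[14=16]}: π^{-1}(V) = {14, 16} ∈ τ ✓.
  V = {[15]}: π^{-1}(V) = {15} ∉ τ ✗.
  V = {[14=16], [15]}: π^{-1}(V) = {14, 15, 16} ∈ τ ✓.
  V = {[17]}: π^{-1}(V) = {17} ∉ τ ✗.
  V = {[14=16], [17]}: π^{-1}(V) = {14, 16, 17} ∉ τ ✗.
  V = {[15], [17]}: π^{-1}(V) = {15, 17} ∉ τ ✗.
  V = {[14=16], [15], [17]}: π^{-1}(V) = {14, 15, 16, 17} ∉ τ ✗.
  V = {[18]}: π^{-1}(V) = {18} ∉ τ ✗.
  V = {[14=16], [18]}: π^{-1}(V) = {14, 16, 18} ∉ τ ✗.
  V = {[15], [18]}: π^{-1}(V) = {15, 18} ∉ τ ✗.
  V = {[14=16], [15], [18]}: π^{-1}(V) = {14, 15, 16, 18} ∉ τ ✗.
  V = {[17], [18]}: π^{-1}(V) = {17, 18} ∉ τ ✗.
  V = {[14=16], [17], [18]}: π^{-1}(V) = {14, 16, 17, 18} ∈ τ ✓.
  V = {[15], [17], [18]}: π^{-1}(V) = {15, 17, 18} ∉ τ ✗.
  V = {[14=16], [15], [17], [18]}: π^{-1}(V) = {14, 15, 16, 17, 18} ∈ τ ✓.
Open sets in the quotient: τ_Q = {{}, {[14=16]}, {[14=16], [15]}, {[14=16], [17], [18]}, {[14=16], [15], [17], [18]}} (5 elements).


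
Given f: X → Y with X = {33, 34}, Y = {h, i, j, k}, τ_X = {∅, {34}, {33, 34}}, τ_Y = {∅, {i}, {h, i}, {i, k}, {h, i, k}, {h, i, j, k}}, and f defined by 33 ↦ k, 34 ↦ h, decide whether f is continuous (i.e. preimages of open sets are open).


f is NOT continuous.

Compute f^{-1}(U) for each U ∈ τ_Y:
  U = ∅: f^{-1}(U) = ∅ ∈ τ_X ✓.
  U = {i}: f^{-1}(U) = ∅ ∈ τ_X ✓.
  U = {h, i}: f^{-1}(U) = {34} ∈ τ_X ✓.
  U = {i, k}: f^{-1}(U) = {33} ∉ τ_X ✗.
  U = {h, i, k}: f^{-1}(U) = {33, 34} ∈ τ_X ✓.
  U = {h, i, j, k}: f^{-1}(U) = {33, 34} ∈ τ_X ✓.
Found U = {i, k} with f^{-1}(U) = {33} not in τ_X. Therefore f is NOT continuous.


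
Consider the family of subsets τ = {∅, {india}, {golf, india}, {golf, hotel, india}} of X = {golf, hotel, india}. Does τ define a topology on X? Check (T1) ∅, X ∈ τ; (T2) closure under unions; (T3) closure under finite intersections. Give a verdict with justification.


τ IS a topology on X.

Axiom (T1): ∅ ∈ τ? Yes; X ∈ τ? Yes.
Axiom (T2/T3): check pairwise unions and intersections of members of τ.
All pairwise intersections and unions checked — each lies in τ. Therefore τ satisfies (T1), (T2), (T3): it IS a topology on X.


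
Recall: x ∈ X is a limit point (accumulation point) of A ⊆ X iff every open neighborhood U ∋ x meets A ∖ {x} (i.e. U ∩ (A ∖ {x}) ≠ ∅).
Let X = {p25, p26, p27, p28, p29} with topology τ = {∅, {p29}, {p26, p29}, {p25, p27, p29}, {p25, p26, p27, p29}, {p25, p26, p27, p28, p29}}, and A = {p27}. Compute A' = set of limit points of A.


A' = {p25, p28}

For each x ∈ X, list the open sets U ∈ τ with x ∈ U, then check whether U ∩ (A ∖ {x}) ≠ ∅ for every such U.
  x = p25: opens ∋ x are {p25, p27, p29}, {p25, p26, p27, p29}, {p25, p26, p27, p28, p29}; each meets A ∖ {p25}, so x IS a limit point.
  x = p26: open {p26, p29} ∋ x has {p26, p29} ∩ (A ∖ {p26}) = ∅, so x is NOT a limit point.
  x = p27: open {p25, p27, p29} ∋ x has {p25, p27, p29} ∩ (A ∖ {p27}) = ∅, so x is NOT a limit point.
  x = p28: opens ∋ x are {p25, p26, p27, p28, p29}; each meets A ∖ {p28}, so x IS a limit point.
  x = p29: open {p29} ∋ x has {p29} ∩ (A ∖ {p29}) = ∅, so x is NOT a limit point.
Collecting: A' = {p25, p28}.


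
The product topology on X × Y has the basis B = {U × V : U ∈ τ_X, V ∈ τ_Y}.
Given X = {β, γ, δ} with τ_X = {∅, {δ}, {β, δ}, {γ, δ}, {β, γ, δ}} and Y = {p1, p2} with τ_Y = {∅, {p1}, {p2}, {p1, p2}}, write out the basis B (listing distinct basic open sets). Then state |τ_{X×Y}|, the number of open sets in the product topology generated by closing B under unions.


Basis B = {∅ × ∅, {δ} × {p1}, {δ} × {p2}, {β, δ} × {p1}, {β, δ} × {p2}, {γ, δ} × {p1}, {γ, δ} × {p2}, {δ} × {p1, p2}, {β, γ, δ} × {p1}, {β, γ, δ} × {p2}, {β, δ} × {p1, p2}, {γ, δ} × {p1, p2}, {β, γ, δ} × {p1, p2}}; |τ_{X×Y}| = 25.

Enumerate products U × V with U ∈ τ_X, V ∈ τ_Y (deduplicated):
  ∅ × ∅ = {} (∅)
  {δ} × {p1} = {(δ,p1)}
  {δ} × {p2} = {(δ,p2)}
  {β, δ} × {p1} = {(β,p1), (δ,p1)}
  {β, δ} × {p2} = {(β,p2), (δ,p2)}
  {γ, δ} × {p1} = {(γ,p1), (δ,p1)}
  {γ, δ} × {p2} = {(γ,p2), (δ,p2)}
  {δ} × {p1, p2} = {(δ,p1), (δ,p2)}
  {β, γ, δ} × {p1} = {(β,p1), (γ,p1), (δ,p1)}
  {β, γ, δ} × {p2} = {(β,p2), (γ,p2), (δ,p2)}
  {β, δ} × {p1, p2} = {(β,p1), (β,p2), (δ,p1), (δ,p2)}
  {γ, δ} × {p1, p2} = {(γ,p1), (γ,p2), (δ,p1), (δ,p2)}
  {β, γ, δ} × {p1, p2} = {(β,p1), (β,p2), (γ,p1), (γ,p2), (δ,p1), (δ,p2)}
These 13 distinct sets form the basis B.
Close under arbitrary unions to get τ_{X×Y}; counting gives |τ_{X×Y}| = 25.


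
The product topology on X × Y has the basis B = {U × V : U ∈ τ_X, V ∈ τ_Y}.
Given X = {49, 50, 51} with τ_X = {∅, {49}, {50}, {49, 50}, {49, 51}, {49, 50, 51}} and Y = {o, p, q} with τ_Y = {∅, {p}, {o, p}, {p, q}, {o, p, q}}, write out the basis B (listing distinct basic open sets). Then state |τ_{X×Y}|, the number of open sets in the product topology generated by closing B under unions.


Basis B = {∅ × ∅, {49} × {p}, {50} × {p}, {49} × {o, p}, {49} × {p, q}, {49, 50} × {p}, {49, 51} × {p}, {50} × {o, p}, {50} × {p, q}, {49} × {o, p, q}, {49, 50, 51} × {p}, {50} × {o, p, q}, {49, 50} × {o, p}, {49, 51} × {o, p}, {49, 50} × {p, q}, {49, 51} × {p, q}, {49, 50} × {o, p, q}, {49, 51} × {o, p, q}, {49, 50, 51} × {o, p}, {49, 50, 51} × {p, q}, {49, 50, 51} × {o, p, q}}; |τ_{X×Y}| = 70.

Enumerate products U × V with U ∈ τ_X, V ∈ τ_Y (deduplicated):
  ∅ × ∅ = {} (∅)
  {49} × {p} = {(49,p)}
  {50} × {p} = {(50,p)}
  {49} × {o, p} = {(49,o), (49,p)}
  {49} × {p, q} = {(49,p), (49,q)}
  {49, 50} × {p} = {(49,p), (50,p)}
  {49, 51} × {p} = {(49,p), (51,p)}
  {50} × {o, p} = {(50,o), (50,p)}
  {50} × {p, q} = {(50,p), (50,q)}
  {49} × {o, p, q} = {(49,o), (49,p), (49,q)}
  {49, 50, 51} × {p} = {(49,p), (50,p), (51,p)}
  {50} × {o, p, q} = {(50,o), (50,p), (50,q)}
  {49, 50} × {o, p} = {(49,o), (49,p), (50,o), (50,p)}
  {49, 51} × {o, p} = {(49,o), (49,p), (51,o), (51,p)}
  {49, 50} × {p, q} = {(49,p), (49,q), (50,p), (50,q)}
  {49, 51} × {p, q} = {(49,p), (49,q), (51,p), (51,q)}
  {49, 50} × {o, p, q} = {(49,o), (49,p), (49,q), (50,o), (50,p), (50,q)}
  {49, 51} × {o, p, q} = {(49,o), (49,p), (49,q), (51,o), (51,p), (51,q)}
  {49, 50, 51} × {o, p} = {(49,o), (49,p), (50,o), (50,p), (51,o), (51,p)}
  {49, 50, 51} × {p, q} = {(49,p), (49,q), (50,p), (50,q), (51,p), (51,q)}
  {49, 50, 51} × {o, p, q} = {(49,o), (49,p), (49,q), (50,o), (50,p), (50,q), (51,o), (51,p), (51,q)}
These 21 distinct sets form the basis B.
Close under arbitrary unions to get τ_{X×Y}; counting gives |τ_{X×Y}| = 70.
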